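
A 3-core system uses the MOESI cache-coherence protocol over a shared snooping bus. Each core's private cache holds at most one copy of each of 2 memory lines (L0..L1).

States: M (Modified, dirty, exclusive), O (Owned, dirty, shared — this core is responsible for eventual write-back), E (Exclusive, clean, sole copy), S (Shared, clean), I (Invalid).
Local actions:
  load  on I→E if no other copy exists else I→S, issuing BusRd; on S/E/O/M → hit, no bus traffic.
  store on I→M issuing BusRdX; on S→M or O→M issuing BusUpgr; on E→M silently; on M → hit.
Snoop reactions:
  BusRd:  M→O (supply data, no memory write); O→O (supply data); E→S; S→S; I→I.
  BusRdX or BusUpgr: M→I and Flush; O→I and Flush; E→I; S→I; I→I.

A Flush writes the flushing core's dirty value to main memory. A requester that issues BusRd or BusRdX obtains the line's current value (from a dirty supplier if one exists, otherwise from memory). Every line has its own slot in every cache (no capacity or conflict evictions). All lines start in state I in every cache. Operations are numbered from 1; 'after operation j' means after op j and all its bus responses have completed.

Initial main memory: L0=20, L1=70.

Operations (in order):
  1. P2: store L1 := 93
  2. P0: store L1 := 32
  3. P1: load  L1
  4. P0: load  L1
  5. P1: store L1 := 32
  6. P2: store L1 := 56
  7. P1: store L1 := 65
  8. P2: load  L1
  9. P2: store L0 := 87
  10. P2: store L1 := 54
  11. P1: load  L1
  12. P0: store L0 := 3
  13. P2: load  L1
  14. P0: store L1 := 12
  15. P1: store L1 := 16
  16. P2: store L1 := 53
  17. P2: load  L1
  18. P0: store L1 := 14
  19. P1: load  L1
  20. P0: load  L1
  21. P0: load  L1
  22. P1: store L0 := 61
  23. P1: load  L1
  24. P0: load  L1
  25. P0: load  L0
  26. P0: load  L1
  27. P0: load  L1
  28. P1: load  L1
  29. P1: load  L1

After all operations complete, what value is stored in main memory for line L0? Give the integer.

1. P2: store L1 := 93  bus=[BusRdX]  L1: P0=I P1=I P2=M  mem[L1]=70
2. P0: store L1 := 32  bus=[BusRdX,Flush]  L1: P0=M P1=I P2=I  mem[L1]=93
3. P1: load  L1  bus=[BusRd]  L1: P0=O P1=S P2=I  mem[L1]=93
4. P0: load  L1  bus=[-]  L1: P0=O P1=S P2=I  mem[L1]=93
5. P1: store L1 := 32  bus=[BusUpgr,Flush]  L1: P0=I P1=M P2=I  mem[L1]=32
6. P2: store L1 := 56  bus=[BusRdX,Flush]  L1: P0=I P1=I P2=M  mem[L1]=32
7. P1: store L1 := 65  bus=[BusRdX,Flush]  L1: P0=I P1=M P2=I  mem[L1]=56
8. P2: load  L1  bus=[BusRd]  L1: P0=I P1=O P2=S  mem[L1]=56
9. P2: store L0 := 87  bus=[BusRdX]  L0: P0=I P1=I P2=M  mem[L0]=20
10. P2: store L1 := 54  bus=[BusUpgr,Flush]  L1: P0=I P1=I P2=M  mem[L1]=65
11. P1: load  L1  bus=[BusRd]  L1: P0=I P1=S P2=O  mem[L1]=65
12. P0: store L0 := 3  bus=[BusRdX,Flush]  L0: P0=M P1=I P2=I  mem[L0]=87
13. P2: load  L1  bus=[-]  L1: P0=I P1=S P2=O  mem[L1]=65
14. P0: store L1 := 12  bus=[BusRdX,Flush]  L1: P0=M P1=I P2=I  mem[L1]=54
15. P1: store L1 := 16  bus=[BusRdX,Flush]  L1: P0=I P1=M P2=I  mem[L1]=12
16. P2: store L1 := 53  bus=[BusRdX,Flush]  L1: P0=I P1=I P2=M  mem[L1]=16
17. P2: load  L1  bus=[-]  L1: P0=I P1=I P2=M  mem[L1]=16
18. P0: store L1 := 14  bus=[BusRdX,Flush]  L1: P0=M P1=I P2=I  mem[L1]=53
19. P1: load  L1  bus=[BusRd]  L1: P0=O P1=S P2=I  mem[L1]=53
20. P0: load  L1  bus=[-]  L1: P0=O P1=S P2=I  mem[L1]=53
21. P0: load  L1  bus=[-]  L1: P0=O P1=S P2=I  mem[L1]=53
22. P1: store L0 := 61  bus=[BusRdX,Flush]  L0: P0=I P1=M P2=I  mem[L0]=3
23. P1: load  L1  bus=[-]  L1: P0=O P1=S P2=I  mem[L1]=53
24. P0: load  L1  bus=[-]  L1: P0=O P1=S P2=I  mem[L1]=53
25. P0: load  L0  bus=[BusRd]  L0: P0=S P1=O P2=I  mem[L0]=3
26. P0: load  L1  bus=[-]  L1: P0=O P1=S P2=I  mem[L1]=53
27. P0: load  L1  bus=[-]  L1: P0=O P1=S P2=I  mem[L1]=53
28. P1: load  L1  bus=[-]  L1: P0=O P1=S P2=I  mem[L1]=53
29. P1: load  L1  bus=[-]  L1: P0=O P1=S P2=I  mem[L1]=53

memory[L0] = 3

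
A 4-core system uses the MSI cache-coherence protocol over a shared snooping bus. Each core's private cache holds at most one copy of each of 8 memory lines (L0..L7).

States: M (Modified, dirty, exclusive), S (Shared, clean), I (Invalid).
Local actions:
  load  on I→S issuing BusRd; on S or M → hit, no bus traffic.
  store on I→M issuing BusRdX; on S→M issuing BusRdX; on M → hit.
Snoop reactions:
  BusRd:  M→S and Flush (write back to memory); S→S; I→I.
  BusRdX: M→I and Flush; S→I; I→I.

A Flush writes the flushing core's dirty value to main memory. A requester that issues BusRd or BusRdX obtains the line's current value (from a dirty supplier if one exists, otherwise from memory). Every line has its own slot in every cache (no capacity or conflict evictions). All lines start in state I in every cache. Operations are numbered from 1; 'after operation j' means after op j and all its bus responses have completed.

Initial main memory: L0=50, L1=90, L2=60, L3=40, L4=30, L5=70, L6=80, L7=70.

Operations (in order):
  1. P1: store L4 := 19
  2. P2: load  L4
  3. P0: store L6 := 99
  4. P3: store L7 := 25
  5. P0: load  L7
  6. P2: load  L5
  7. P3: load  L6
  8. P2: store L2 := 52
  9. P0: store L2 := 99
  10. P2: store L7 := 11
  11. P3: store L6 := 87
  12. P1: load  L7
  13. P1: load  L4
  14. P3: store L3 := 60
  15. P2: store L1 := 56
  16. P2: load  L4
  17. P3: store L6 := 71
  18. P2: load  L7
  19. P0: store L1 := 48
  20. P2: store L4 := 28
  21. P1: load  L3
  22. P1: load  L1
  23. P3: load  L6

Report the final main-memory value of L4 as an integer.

memory[L4] = 19

step 1: P1: store L4 := 19  ⟶  IMII  (L4)  txn=BusRdX  M[L4]=30
step 2: P2: load  L4  ⟶  ISSI  (L4)  txn=BusRd+Flush  M[L4]=19
step 3: P0: store L6 := 99  ⟶  MIII  (L6)  txn=BusRdX  M[L6]=80
step 4: P3: store L7 := 25  ⟶  IIIM  (L7)  txn=BusRdX  M[L7]=70
step 5: P0: load  L7  ⟶  SIIS  (L7)  txn=BusRd+Flush  M[L7]=25
step 6: P2: load  L5  ⟶  IISI  (L5)  txn=BusRd  M[L5]=70
step 7: P3: load  L6  ⟶  SIIS  (L6)  txn=BusRd+Flush  M[L6]=99
step 8: P2: store L2 := 52  ⟶  IIMI  (L2)  txn=BusRdX  M[L2]=60
step 9: P0: store L2 := 99  ⟶  MIII  (L2)  txn=BusRdX+Flush  M[L2]=52
step 10: P2: store L7 := 11  ⟶  IIMI  (L7)  txn=BusRdX  M[L7]=25
step 11: P3: store L6 := 87  ⟶  IIIM  (L6)  txn=BusRdX  M[L6]=99
step 12: P1: load  L7  ⟶  ISSI  (L7)  txn=BusRd+Flush  M[L7]=11
step 13: P1: load  L4  ⟶  ISSI  (L4)  txn=∅  M[L4]=19
step 14: P3: store L3 := 60  ⟶  IIIM  (L3)  txn=BusRdX  M[L3]=40
step 15: P2: store L1 := 56  ⟶  IIMI  (L1)  txn=BusRdX  M[L1]=90
step 16: P2: load  L4  ⟶  ISSI  (L4)  txn=∅  M[L4]=19
step 17: P3: store L6 := 71  ⟶  IIIM  (L6)  txn=∅  M[L6]=99
step 18: P2: load  L7  ⟶  ISSI  (L7)  txn=∅  M[L7]=11
step 19: P0: store L1 := 48  ⟶  MIII  (L1)  txn=BusRdX+Flush  M[L1]=56
step 20: P2: store L4 := 28  ⟶  IIMI  (L4)  txn=BusRdX  M[L4]=19
step 21: P1: load  L3  ⟶  ISIS  (L3)  txn=BusRd+Flush  M[L3]=60
step 22: P1: load  L1  ⟶  SSII  (L1)  txn=BusRd+Flush  M[L1]=48
step 23: P3: load  L6  ⟶  IIIM  (L6)  txn=∅  M[L6]=99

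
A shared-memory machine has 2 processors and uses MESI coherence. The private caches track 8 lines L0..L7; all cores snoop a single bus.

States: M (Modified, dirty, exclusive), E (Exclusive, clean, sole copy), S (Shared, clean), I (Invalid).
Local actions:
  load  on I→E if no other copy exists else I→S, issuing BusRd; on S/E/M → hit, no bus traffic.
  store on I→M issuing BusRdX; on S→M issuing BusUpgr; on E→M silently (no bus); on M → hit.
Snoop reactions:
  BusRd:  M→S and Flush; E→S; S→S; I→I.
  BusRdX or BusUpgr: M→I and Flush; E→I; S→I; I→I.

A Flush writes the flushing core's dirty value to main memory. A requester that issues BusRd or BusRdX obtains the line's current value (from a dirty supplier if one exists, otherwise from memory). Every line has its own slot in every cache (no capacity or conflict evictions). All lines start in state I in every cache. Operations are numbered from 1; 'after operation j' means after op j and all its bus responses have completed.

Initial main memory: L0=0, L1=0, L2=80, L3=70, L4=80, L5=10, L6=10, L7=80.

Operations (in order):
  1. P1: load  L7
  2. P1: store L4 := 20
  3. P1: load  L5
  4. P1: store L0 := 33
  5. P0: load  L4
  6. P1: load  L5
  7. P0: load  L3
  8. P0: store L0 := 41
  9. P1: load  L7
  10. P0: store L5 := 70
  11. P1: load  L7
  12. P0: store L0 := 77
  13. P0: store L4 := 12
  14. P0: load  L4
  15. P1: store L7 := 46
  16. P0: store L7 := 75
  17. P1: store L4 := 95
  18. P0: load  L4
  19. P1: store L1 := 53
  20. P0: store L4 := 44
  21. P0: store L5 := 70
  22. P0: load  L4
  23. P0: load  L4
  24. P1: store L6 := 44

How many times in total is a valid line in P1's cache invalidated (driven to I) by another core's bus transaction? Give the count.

invalidations = 5

1. P1: load  L7  bus=[BusRd]  L7: P0=I P1=E  mem[L7]=80
2. P1: store L4 := 20  bus=[BusRdX]  L4: P0=I P1=M  mem[L4]=80
3. P1: load  L5  bus=[BusRd]  L5: P0=I P1=E  mem[L5]=10
4. P1: store L0 := 33  bus=[BusRdX]  L0: P0=I P1=M  mem[L0]=0
5. P0: load  L4  bus=[BusRd,Flush]  L4: P0=S P1=S  mem[L4]=20
6. P1: load  L5  bus=[-]  L5: P0=I P1=E  mem[L5]=10
7. P0: load  L3  bus=[BusRd]  L3: P0=E P1=I  mem[L3]=70
8. P0: store L0 := 41  bus=[BusRdX,Flush]  L0: P0=M P1=I  mem[L0]=33
9. P1: load  L7  bus=[-]  L7: P0=I P1=E  mem[L7]=80
10. P0: store L5 := 70  bus=[BusRdX]  L5: P0=M P1=I  mem[L5]=10
11. P1: load  L7  bus=[-]  L7: P0=I P1=E  mem[L7]=80
12. P0: store L0 := 77  bus=[-]  L0: P0=M P1=I  mem[L0]=33
13. P0: store L4 := 12  bus=[BusUpgr]  L4: P0=M P1=I  mem[L4]=20
14. P0: load  L4  bus=[-]  L4: P0=M P1=I  mem[L4]=20
15. P1: store L7 := 46  bus=[-]  L7: P0=I P1=M  mem[L7]=80
16. P0: store L7 := 75  bus=[BusRdX,Flush]  L7: P0=M P1=I  mem[L7]=46
17. P1: store L4 := 95  bus=[BusRdX,Flush]  L4: P0=I P1=M  mem[L4]=12
18. P0: load  L4  bus=[BusRd,Flush]  L4: P0=S P1=S  mem[L4]=95
19. P1: store L1 := 53  bus=[BusRdX]  L1: P0=I P1=M  mem[L1]=0
20. P0: store L4 := 44  bus=[BusUpgr]  L4: P0=M P1=I  mem[L4]=95
21. P0: store L5 := 70  bus=[-]  L5: P0=M P1=I  mem[L5]=10
22. P0: load  L4  bus=[-]  L4: P0=M P1=I  mem[L4]=95
23. P0: load  L4  bus=[-]  L4: P0=M P1=I  mem[L4]=95
24. P1: store L6 := 44  bus=[BusRdX]  L6: P0=I P1=M  mem[L6]=10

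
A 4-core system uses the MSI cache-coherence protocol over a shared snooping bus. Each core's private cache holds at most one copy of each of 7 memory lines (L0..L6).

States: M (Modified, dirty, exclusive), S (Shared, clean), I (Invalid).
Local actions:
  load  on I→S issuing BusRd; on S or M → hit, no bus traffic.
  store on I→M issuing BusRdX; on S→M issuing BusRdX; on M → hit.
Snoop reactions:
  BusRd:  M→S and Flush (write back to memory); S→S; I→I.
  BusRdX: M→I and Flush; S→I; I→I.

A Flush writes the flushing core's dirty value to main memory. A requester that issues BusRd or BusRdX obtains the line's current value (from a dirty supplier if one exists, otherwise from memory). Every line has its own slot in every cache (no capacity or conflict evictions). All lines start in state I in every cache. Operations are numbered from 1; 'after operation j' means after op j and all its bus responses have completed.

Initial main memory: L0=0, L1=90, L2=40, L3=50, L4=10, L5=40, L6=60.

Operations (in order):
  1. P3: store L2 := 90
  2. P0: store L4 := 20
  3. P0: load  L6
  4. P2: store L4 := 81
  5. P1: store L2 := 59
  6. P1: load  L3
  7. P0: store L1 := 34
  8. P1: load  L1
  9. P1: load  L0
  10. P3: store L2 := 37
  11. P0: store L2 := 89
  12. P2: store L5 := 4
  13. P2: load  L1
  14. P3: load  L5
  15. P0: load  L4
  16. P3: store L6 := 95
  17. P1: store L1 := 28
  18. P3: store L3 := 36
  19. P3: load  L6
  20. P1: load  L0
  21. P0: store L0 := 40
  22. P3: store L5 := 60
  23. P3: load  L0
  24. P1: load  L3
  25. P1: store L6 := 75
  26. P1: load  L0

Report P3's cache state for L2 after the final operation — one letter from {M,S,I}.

1. P3: store L2 := 90  bus=[BusRdX]  L2: P0=I P1=I P2=I P3=M  mem[L2]=40
2. P0: store L4 := 20  bus=[BusRdX]  L4: P0=M P1=I P2=I P3=I  mem[L4]=10
3. P0: load  L6  bus=[BusRd]  L6: P0=S P1=I P2=I P3=I  mem[L6]=60
4. P2: store L4 := 81  bus=[BusRdX,Flush]  L4: P0=I P1=I P2=M P3=I  mem[L4]=20
5. P1: store L2 := 59  bus=[BusRdX,Flush]  L2: P0=I P1=M P2=I P3=I  mem[L2]=90
6. P1: load  L3  bus=[BusRd]  L3: P0=I P1=S P2=I P3=I  mem[L3]=50
7. P0: store L1 := 34  bus=[BusRdX]  L1: P0=M P1=I P2=I P3=I  mem[L1]=90
8. P1: load  L1  bus=[BusRd,Flush]  L1: P0=S P1=S P2=I P3=I  mem[L1]=34
9. P1: load  L0  bus=[BusRd]  L0: P0=I P1=S P2=I P3=I  mem[L0]=0
10. P3: store L2 := 37  bus=[BusRdX,Flush]  L2: P0=I P1=I P2=I P3=M  mem[L2]=59
11. P0: store L2 := 89  bus=[BusRdX,Flush]  L2: P0=M P1=I P2=I P3=I  mem[L2]=37
12. P2: store L5 := 4  bus=[BusRdX]  L5: P0=I P1=I P2=M P3=I  mem[L5]=40
13. P2: load  L1  bus=[BusRd]  L1: P0=S P1=S P2=S P3=I  mem[L1]=34
14. P3: load  L5  bus=[BusRd,Flush]  L5: P0=I P1=I P2=S P3=S  mem[L5]=4
15. P0: load  L4  bus=[BusRd,Flush]  L4: P0=S P1=I P2=S P3=I  mem[L4]=81
16. P3: store L6 := 95  bus=[BusRdX]  L6: P0=I P1=I P2=I P3=M  mem[L6]=60
17. P1: store L1 := 28  bus=[BusRdX]  L1: P0=I P1=M P2=I P3=I  mem[L1]=34
18. P3: store L3 := 36  bus=[BusRdX]  L3: P0=I P1=I P2=I P3=M  mem[L3]=50
19. P3: load  L6  bus=[-]  L6: P0=I P1=I P2=I P3=M  mem[L6]=60
20. P1: load  L0  bus=[-]  L0: P0=I P1=S P2=I P3=I  mem[L0]=0
21. P0: store L0 := 40  bus=[BusRdX]  L0: P0=M P1=I P2=I P3=I  mem[L0]=0
22. P3: store L5 := 60  bus=[BusRdX]  L5: P0=I P1=I P2=I P3=M  mem[L5]=4
23. P3: load  L0  bus=[BusRd,Flush]  L0: P0=S P1=I P2=I P3=S  mem[L0]=40
24. P1: load  L3  bus=[BusRd,Flush]  L3: P0=I P1=S P2=I P3=S  mem[L3]=36
25. P1: store L6 := 75  bus=[BusRdX,Flush]  L6: P0=I P1=M P2=I P3=I  mem[L6]=95
26. P1: load  L0  bus=[BusRd]  L0: P0=S P1=S P2=I P3=S  mem[L0]=40

state = I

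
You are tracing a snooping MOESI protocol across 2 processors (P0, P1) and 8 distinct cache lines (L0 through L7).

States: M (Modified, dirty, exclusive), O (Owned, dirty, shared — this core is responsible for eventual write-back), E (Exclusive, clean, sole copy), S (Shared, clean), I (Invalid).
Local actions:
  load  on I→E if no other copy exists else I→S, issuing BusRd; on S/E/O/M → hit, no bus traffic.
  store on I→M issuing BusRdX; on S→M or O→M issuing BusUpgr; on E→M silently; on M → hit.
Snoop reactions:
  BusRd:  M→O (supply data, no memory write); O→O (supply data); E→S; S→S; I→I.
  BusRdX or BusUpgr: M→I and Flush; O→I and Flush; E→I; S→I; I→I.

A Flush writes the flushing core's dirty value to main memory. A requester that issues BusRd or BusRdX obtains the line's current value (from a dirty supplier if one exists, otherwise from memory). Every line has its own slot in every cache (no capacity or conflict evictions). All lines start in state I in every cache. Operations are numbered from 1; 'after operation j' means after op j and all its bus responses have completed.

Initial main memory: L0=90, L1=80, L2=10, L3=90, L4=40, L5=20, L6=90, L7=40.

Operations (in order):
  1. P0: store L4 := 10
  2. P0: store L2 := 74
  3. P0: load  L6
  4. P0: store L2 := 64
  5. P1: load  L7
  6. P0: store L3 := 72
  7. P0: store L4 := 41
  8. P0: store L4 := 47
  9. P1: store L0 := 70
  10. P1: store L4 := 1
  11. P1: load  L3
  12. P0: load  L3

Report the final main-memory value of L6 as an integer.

memory[L6] = 90

[1] P0: store L4 := 10 | P0:M(10), P1:I | bus: BusRdX
[2] P0: store L2 := 74 | P0:M(74), P1:I | bus: BusRdX
[3] P0: load  L6 | P0:E(90), P1:I | bus: BusRd
[4] P0: store L2 := 64 | P0:M(64), P1:I | bus: none
[5] P1: load  L7 | P0:I, P1:E(40) | bus: BusRd
[6] P0: store L3 := 72 | P0:M(72), P1:I | bus: BusRdX
[7] P0: store L4 := 41 | P0:M(41), P1:I | bus: none
[8] P0: store L4 := 47 | P0:M(47), P1:I | bus: none
[9] P1: store L0 := 70 | P0:I, P1:M(70) | bus: BusRdX
[10] P1: store L4 := 1 | P0:I, P1:M(1) | bus: BusRdX,Flush
[11] P1: load  L3 | P0:O(72), P1:S(72) | bus: BusRd
[12] P0: load  L3 | P0:O(72), P1:S(72) | bus: none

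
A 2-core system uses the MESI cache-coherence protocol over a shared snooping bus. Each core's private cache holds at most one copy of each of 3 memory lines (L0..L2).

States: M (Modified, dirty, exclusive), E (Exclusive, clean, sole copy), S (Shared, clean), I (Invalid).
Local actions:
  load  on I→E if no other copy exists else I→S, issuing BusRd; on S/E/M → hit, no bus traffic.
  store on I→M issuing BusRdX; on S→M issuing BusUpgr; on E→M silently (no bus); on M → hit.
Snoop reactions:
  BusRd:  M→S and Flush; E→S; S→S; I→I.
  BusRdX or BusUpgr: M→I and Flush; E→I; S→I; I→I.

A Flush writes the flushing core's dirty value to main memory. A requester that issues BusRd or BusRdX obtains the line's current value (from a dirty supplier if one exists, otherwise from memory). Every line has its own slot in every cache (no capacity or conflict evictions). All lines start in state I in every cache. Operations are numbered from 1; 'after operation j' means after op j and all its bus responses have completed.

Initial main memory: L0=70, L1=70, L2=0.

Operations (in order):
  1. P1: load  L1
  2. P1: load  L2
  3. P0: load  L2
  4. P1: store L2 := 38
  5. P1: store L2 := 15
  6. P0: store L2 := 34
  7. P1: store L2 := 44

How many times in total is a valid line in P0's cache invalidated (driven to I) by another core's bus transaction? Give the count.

invalidations = 2

step 1: P1: load  L1  ⟶  IE  (L1)  txn=BusRd  M[L1]=70
step 2: P1: load  L2  ⟶  IE  (L2)  txn=BusRd  M[L2]=0
step 3: P0: load  L2  ⟶  SS  (L2)  txn=BusRd  M[L2]=0
step 4: P1: store L2 := 38  ⟶  IM  (L2)  txn=BusUpgr  M[L2]=0
step 5: P1: store L2 := 15  ⟶  IM  (L2)  txn=∅  M[L2]=0
step 6: P0: store L2 := 34  ⟶  MI  (L2)  txn=BusRdX+Flush  M[L2]=15
step 7: P1: store L2 := 44  ⟶  IM  (L2)  txn=BusRdX+Flush  M[L2]=34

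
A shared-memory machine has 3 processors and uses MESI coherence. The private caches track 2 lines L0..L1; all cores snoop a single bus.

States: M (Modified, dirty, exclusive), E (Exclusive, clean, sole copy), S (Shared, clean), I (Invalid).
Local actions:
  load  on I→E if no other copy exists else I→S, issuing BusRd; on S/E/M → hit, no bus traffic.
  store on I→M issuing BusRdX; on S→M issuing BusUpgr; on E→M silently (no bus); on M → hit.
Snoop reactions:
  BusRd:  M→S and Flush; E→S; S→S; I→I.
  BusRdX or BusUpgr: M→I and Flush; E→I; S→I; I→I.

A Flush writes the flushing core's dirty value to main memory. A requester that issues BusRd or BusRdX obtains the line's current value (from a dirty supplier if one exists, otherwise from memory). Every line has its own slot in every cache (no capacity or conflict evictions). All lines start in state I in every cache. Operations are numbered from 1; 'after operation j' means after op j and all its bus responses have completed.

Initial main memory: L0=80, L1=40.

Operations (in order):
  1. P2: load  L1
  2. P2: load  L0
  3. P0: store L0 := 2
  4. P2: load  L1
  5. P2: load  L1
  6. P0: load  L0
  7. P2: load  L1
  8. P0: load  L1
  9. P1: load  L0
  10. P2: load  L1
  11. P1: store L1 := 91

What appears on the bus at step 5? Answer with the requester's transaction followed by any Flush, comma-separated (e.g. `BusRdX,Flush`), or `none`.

step 1: P2: load  L1  ⟶  IIE  (L1)  txn=BusRd  M[L1]=40
step 2: P2: load  L0  ⟶  IIE  (L0)  txn=BusRd  M[L0]=80
step 3: P0: store L0 := 2  ⟶  MII  (L0)  txn=BusRdX  M[L0]=80
step 4: P2: load  L1  ⟶  IIE  (L1)  txn=∅  M[L1]=40
step 5: P2: load  L1  ⟶  IIE  (L1)  txn=∅  M[L1]=40
step 6: P0: load  L0  ⟶  MII  (L0)  txn=∅  M[L0]=80
step 7: P2: load  L1  ⟶  IIE  (L1)  txn=∅  M[L1]=40
step 8: P0: load  L1  ⟶  SIS  (L1)  txn=BusRd  M[L1]=40
step 9: P1: load  L0  ⟶  SSI  (L0)  txn=BusRd+Flush  M[L0]=2
step 10: P2: load  L1  ⟶  SIS  (L1)  txn=∅  M[L1]=40
step 11: P1: store L1 := 91  ⟶  IMI  (L1)  txn=BusRdX  M[L1]=40

bus = none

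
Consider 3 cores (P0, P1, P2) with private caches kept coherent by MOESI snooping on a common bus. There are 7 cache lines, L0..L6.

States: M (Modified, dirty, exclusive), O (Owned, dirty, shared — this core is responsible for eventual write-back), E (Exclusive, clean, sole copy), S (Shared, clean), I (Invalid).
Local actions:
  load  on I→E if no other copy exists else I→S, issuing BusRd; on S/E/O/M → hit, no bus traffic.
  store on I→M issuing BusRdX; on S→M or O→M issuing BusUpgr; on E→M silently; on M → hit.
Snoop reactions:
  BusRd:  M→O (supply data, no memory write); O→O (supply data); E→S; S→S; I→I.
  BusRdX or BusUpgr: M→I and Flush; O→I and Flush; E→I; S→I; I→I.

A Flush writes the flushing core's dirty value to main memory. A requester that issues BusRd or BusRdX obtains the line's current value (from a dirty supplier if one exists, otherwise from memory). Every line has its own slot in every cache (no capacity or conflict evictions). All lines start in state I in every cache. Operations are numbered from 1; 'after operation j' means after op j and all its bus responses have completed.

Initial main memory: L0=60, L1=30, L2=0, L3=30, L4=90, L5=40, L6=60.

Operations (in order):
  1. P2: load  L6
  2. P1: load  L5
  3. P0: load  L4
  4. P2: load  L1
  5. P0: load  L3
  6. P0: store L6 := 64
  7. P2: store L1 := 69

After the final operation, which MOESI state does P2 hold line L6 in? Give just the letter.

step 1: P2: load  L6  ⟶  IIE  (L6)  txn=BusRd  M[L6]=60
step 2: P1: load  L5  ⟶  IEI  (L5)  txn=BusRd  M[L5]=40
step 3: P0: load  L4  ⟶  EII  (L4)  txn=BusRd  M[L4]=90
step 4: P2: load  L1  ⟶  IIE  (L1)  txn=BusRd  M[L1]=30
step 5: P0: load  L3  ⟶  EII  (L3)  txn=BusRd  M[L3]=30
step 6: P0: store L6 := 64  ⟶  MII  (L6)  txn=BusRdX  M[L6]=60
step 7: P2: store L1 := 69  ⟶  IIM  (L1)  txn=∅  M[L1]=30

state = I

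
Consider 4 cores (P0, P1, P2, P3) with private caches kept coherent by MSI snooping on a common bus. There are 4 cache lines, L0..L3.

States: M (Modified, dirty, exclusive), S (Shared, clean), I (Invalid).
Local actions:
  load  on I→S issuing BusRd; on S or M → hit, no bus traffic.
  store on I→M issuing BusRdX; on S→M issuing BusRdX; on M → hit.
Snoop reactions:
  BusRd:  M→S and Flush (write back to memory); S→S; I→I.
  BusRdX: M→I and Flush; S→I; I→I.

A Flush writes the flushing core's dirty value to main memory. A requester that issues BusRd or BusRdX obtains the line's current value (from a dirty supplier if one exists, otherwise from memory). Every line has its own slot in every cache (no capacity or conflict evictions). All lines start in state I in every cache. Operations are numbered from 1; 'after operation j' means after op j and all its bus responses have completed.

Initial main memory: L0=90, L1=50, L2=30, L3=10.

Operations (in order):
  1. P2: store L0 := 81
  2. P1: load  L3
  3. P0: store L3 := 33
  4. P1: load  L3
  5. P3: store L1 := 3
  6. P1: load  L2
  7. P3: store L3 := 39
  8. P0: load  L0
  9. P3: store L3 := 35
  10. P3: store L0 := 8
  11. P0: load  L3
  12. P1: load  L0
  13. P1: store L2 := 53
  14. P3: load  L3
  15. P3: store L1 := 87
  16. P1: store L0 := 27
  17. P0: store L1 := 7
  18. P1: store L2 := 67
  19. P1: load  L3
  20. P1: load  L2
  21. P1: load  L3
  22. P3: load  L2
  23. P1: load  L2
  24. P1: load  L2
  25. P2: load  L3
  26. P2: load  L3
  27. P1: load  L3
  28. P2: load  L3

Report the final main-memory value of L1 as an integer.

step 1: P2: store L0 := 81  ⟶  IIMI  (L0)  txn=BusRdX  M[L0]=90
step 2: P1: load  L3  ⟶  ISII  (L3)  txn=BusRd  M[L3]=10
step 3: P0: store L3 := 33  ⟶  MIII  (L3)  txn=BusRdX  M[L3]=10
step 4: P1: load  L3  ⟶  SSII  (L3)  txn=BusRd+Flush  M[L3]=33
step 5: P3: store L1 := 3  ⟶  IIIM  (L1)  txn=BusRdX  M[L1]=50
step 6: P1: load  L2  ⟶  ISII  (L2)  txn=BusRd  M[L2]=30
step 7: P3: store L3 := 39  ⟶  IIIM  (L3)  txn=BusRdX  M[L3]=33
step 8: P0: load  L0  ⟶  SISI  (L0)  txn=BusRd+Flush  M[L0]=81
step 9: P3: store L3 := 35  ⟶  IIIM  (L3)  txn=∅  M[L3]=33
step 10: P3: store L0 := 8  ⟶  IIIM  (L0)  txn=BusRdX  M[L0]=81
step 11: P0: load  L3  ⟶  SIIS  (L3)  txn=BusRd+Flush  M[L3]=35
step 12: P1: load  L0  ⟶  ISIS  (L0)  txn=BusRd+Flush  M[L0]=8
step 13: P1: store L2 := 53  ⟶  IMII  (L2)  txn=BusRdX  M[L2]=30
step 14: P3: load  L3  ⟶  SIIS  (L3)  txn=∅  M[L3]=35
step 15: P3: store L1 := 87  ⟶  IIIM  (L1)  txn=∅  M[L1]=50
step 16: P1: store L0 := 27  ⟶  IMII  (L0)  txn=BusRdX  M[L0]=8
step 17: P0: store L1 := 7  ⟶  MIII  (L1)  txn=BusRdX+Flush  M[L1]=87
step 18: P1: store L2 := 67  ⟶  IMII  (L2)  txn=∅  M[L2]=30
step 19: P1: load  L3  ⟶  SSIS  (L3)  txn=BusRd  M[L3]=35
step 20: P1: load  L2  ⟶  IMII  (L2)  txn=∅  M[L2]=30
step 21: P1: load  L3  ⟶  SSIS  (L3)  txn=∅  M[L3]=35
step 22: P3: load  L2  ⟶  ISIS  (L2)  txn=BusRd+Flush  M[L2]=67
step 23: P1: load  L2  ⟶  ISIS  (L2)  txn=∅  M[L2]=67
step 24: P1: load  L2  ⟶  ISIS  (L2)  txn=∅  M[L2]=67
step 25: P2: load  L3  ⟶  SSSS  (L3)  txn=BusRd  M[L3]=35
step 26: P2: load  L3  ⟶  SSSS  (L3)  txn=∅  M[L3]=35
step 27: P1: load  L3  ⟶  SSSS  (L3)  txn=∅  M[L3]=35
step 28: P2: load  L3  ⟶  SSSS  (L3)  txn=∅  M[L3]=35

memory[L1] = 87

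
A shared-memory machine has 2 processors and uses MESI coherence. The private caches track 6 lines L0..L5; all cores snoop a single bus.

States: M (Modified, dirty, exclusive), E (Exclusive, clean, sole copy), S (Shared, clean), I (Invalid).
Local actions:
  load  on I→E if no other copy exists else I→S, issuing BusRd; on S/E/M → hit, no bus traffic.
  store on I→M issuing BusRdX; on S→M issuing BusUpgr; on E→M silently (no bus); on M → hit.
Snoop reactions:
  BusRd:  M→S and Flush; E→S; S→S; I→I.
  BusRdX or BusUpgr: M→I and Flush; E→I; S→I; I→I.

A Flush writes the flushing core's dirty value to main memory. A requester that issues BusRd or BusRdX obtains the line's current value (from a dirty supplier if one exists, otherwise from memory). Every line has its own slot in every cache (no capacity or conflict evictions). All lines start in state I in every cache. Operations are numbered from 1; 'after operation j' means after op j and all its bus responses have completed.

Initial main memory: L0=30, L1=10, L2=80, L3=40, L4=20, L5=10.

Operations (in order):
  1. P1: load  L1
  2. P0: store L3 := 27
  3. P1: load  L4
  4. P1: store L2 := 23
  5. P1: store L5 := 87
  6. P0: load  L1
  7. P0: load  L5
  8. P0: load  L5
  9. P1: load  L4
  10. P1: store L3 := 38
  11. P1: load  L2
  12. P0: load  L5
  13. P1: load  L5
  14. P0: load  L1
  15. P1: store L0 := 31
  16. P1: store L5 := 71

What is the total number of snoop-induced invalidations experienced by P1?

invalidations = 0

[1] P1: load  L1 | P0:I, P1:E(10) | bus: BusRd
[2] P0: store L3 := 27 | P0:M(27), P1:I | bus: BusRdX
[3] P1: load  L4 | P0:I, P1:E(20) | bus: BusRd
[4] P1: store L2 := 23 | P0:I, P1:M(23) | bus: BusRdX
[5] P1: store L5 := 87 | P0:I, P1:M(87) | bus: BusRdX
[6] P0: load  L1 | P0:S(10), P1:S(10) | bus: BusRd
[7] P0: load  L5 | P0:S(87), P1:S(87) | bus: BusRd,Flush
[8] P0: load  L5 | P0:S(87), P1:S(87) | bus: none
[9] P1: load  L4 | P0:I, P1:E(20) | bus: none
[10] P1: store L3 := 38 | P0:I, P1:M(38) | bus: BusRdX,Flush
[11] P1: load  L2 | P0:I, P1:M(23) | bus: none
[12] P0: load  L5 | P0:S(87), P1:S(87) | bus: none
[13] P1: load  L5 | P0:S(87), P1:S(87) | bus: none
[14] P0: load  L1 | P0:S(10), P1:S(10) | bus: none
[15] P1: store L0 := 31 | P0:I, P1:M(31) | bus: BusRdX
[16] P1: store L5 := 71 | P0:I, P1:M(71) | bus: BusUpgr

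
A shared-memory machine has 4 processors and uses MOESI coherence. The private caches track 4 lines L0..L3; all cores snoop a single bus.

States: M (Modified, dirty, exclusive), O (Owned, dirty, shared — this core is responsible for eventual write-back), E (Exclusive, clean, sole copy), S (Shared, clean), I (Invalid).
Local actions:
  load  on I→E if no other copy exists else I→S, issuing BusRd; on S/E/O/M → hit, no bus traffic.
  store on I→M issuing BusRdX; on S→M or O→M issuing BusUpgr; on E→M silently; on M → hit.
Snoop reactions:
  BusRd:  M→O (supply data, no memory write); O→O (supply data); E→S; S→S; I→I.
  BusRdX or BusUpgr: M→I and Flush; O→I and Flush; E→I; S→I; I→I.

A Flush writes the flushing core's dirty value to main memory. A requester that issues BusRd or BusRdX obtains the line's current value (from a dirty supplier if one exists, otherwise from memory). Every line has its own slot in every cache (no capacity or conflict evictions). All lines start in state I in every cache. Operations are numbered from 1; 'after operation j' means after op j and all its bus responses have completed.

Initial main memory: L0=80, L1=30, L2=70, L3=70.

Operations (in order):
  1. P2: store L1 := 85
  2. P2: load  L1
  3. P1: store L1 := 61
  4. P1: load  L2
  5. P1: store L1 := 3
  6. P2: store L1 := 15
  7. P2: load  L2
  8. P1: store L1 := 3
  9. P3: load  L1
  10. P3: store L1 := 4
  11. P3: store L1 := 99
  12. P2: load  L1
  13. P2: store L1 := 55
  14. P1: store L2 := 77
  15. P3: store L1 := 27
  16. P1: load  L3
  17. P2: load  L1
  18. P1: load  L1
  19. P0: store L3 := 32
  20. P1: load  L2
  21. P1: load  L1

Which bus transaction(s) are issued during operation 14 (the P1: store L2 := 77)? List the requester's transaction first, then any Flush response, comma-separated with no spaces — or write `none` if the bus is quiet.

bus = BusUpgr

1. P2: store L1 := 85  bus=[BusRdX]  L1: P0=I P1=I P2=M P3=I  mem[L1]=30
2. P2: load  L1  bus=[-]  L1: P0=I P1=I P2=M P3=I  mem[L1]=30
3. P1: store L1 := 61  bus=[BusRdX,Flush]  L1: P0=I P1=M P2=I P3=I  mem[L1]=85
4. P1: load  L2  bus=[BusRd]  L2: P0=I P1=E P2=I P3=I  mem[L2]=70
5. P1: store L1 := 3  bus=[-]  L1: P0=I P1=M P2=I P3=I  mem[L1]=85
6. P2: store L1 := 15  bus=[BusRdX,Flush]  L1: P0=I P1=I P2=M P3=I  mem[L1]=3
7. P2: load  L2  bus=[BusRd]  L2: P0=I P1=S P2=S P3=I  mem[L2]=70
8. P1: store L1 := 3  bus=[BusRdX,Flush]  L1: P0=I P1=M P2=I P3=I  mem[L1]=15
9. P3: load  L1  bus=[BusRd]  L1: P0=I P1=O P2=I P3=S  mem[L1]=15
10. P3: store L1 := 4  bus=[BusUpgr,Flush]  L1: P0=I P1=I P2=I P3=M  mem[L1]=3
11. P3: store L1 := 99  bus=[-]  L1: P0=I P1=I P2=I P3=M  mem[L1]=3
12. P2: load  L1  bus=[BusRd]  L1: P0=I P1=I P2=S P3=O  mem[L1]=3
13. P2: store L1 := 55  bus=[BusUpgr,Flush]  L1: P0=I P1=I P2=M P3=I  mem[L1]=99
14. P1: store L2 := 77  bus=[BusUpgr]  L2: P0=I P1=M P2=I P3=I  mem[L2]=70
15. P3: store L1 := 27  bus=[BusRdX,Flush]  L1: P0=I P1=I P2=I P3=M  mem[L1]=55
16. P1: load  L3  bus=[BusRd]  L3: P0=I P1=E P2=I P3=I  mem[L3]=70
17. P2: load  L1  bus=[BusRd]  L1: P0=I P1=I P2=S P3=O  mem[L1]=55
18. P1: load  L1  bus=[BusRd]  L1: P0=I P1=S P2=S P3=O  mem[L1]=55
19. P0: store L3 := 32  bus=[BusRdX]  L3: P0=M P1=I P2=I P3=I  mem[L3]=70
20. P1: load  L2  bus=[-]  L2: P0=I P1=M P2=I P3=I  mem[L2]=70
21. P1: load  L1  bus=[-]  L1: P0=I P1=S P2=S P3=O  mem[L1]=55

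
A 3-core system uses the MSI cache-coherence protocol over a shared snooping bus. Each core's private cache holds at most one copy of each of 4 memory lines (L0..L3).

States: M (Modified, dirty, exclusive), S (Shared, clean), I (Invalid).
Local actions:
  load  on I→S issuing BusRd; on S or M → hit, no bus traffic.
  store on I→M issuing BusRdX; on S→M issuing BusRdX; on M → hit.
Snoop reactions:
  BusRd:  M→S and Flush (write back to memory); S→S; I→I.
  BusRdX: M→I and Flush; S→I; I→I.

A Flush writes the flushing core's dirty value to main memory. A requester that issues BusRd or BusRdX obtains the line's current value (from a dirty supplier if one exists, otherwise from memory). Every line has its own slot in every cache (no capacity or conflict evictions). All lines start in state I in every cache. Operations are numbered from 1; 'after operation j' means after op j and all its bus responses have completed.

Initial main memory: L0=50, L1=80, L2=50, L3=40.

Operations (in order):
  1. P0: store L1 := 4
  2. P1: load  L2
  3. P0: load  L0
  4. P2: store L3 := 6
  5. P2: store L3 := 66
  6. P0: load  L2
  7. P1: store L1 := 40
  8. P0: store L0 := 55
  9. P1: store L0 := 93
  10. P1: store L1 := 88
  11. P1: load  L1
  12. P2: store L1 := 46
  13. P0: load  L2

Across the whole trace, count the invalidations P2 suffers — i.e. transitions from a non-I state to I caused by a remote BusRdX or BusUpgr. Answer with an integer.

  op1 P0: store L1 := 4 → M/I/I on L1; bus BusRdX; mem=80
  op2 P1: load  L2 → I/S/I on L2; bus BusRd; mem=50
  op3 P0: load  L0 → S/I/I on L0; bus BusRd; mem=50
  op4 P2: store L3 := 6 → I/I/M on L3; bus BusRdX; mem=40
  op5 P2: store L3 := 66 → I/I/M on L3; bus (none); mem=40
  op6 P0: load  L2 → S/S/I on L2; bus BusRd; mem=50
  op7 P1: store L1 := 40 → I/M/I on L1; bus BusRdX Flush; mem=4
  op8 P0: store L0 := 55 → M/I/I on L0; bus BusRdX; mem=50
  op9 P1: store L0 := 93 → I/M/I on L0; bus BusRdX Flush; mem=55
  op10 P1: store L1 := 88 → I/M/I on L1; bus (none); mem=4
  op11 P1: load  L1 → I/M/I on L1; bus (none); mem=4
  op12 P2: store L1 := 46 → I/I/M on L1; bus BusRdX Flush; mem=88
  op13 P0: load  L2 → S/S/I on L2; bus (none); mem=50

invalidations = 0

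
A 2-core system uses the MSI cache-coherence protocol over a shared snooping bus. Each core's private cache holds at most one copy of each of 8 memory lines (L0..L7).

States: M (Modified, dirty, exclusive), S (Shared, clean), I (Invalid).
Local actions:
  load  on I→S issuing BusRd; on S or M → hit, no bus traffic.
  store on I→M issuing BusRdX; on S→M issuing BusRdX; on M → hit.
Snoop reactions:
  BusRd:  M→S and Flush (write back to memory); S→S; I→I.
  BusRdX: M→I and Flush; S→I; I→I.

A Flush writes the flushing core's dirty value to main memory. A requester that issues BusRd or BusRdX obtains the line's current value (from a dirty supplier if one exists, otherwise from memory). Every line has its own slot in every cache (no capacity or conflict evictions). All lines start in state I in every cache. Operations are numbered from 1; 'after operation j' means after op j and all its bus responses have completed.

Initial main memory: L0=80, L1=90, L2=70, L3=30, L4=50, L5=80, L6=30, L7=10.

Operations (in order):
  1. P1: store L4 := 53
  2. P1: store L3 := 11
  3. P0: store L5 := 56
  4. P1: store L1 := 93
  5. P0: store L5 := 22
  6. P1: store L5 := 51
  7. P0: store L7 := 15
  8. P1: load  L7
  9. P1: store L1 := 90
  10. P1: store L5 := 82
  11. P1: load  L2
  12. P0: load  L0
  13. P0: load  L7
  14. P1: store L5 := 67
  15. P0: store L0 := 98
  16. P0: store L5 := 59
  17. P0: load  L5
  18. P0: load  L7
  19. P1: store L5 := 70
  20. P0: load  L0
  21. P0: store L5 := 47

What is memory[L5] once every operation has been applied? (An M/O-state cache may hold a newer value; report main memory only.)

memory[L5] = 70

  op1 P1: store L4 := 53 → I/M on L4; bus BusRdX; mem=50
  op2 P1: store L3 := 11 → I/M on L3; bus BusRdX; mem=30
  op3 P0: store L5 := 56 → M/I on L5; bus BusRdX; mem=80
  op4 P1: store L1 := 93 → I/M on L1; bus BusRdX; mem=90
  op5 P0: store L5 := 22 → M/I on L5; bus (none); mem=80
  op6 P1: store L5 := 51 → I/M on L5; bus BusRdX Flush; mem=22
  op7 P0: store L7 := 15 → M/I on L7; bus BusRdX; mem=10
  op8 P1: load  L7 → S/S on L7; bus BusRd Flush; mem=15
  op9 P1: store L1 := 90 → I/M on L1; bus (none); mem=90
  op10 P1: store L5 := 82 → I/M on L5; bus (none); mem=22
  op11 P1: load  L2 → I/S on L2; bus BusRd; mem=70
  op12 P0: load  L0 → S/I on L0; bus BusRd; mem=80
  op13 P0: load  L7 → S/S on L7; bus (none); mem=15
  op14 P1: store L5 := 67 → I/M on L5; bus (none); mem=22
  op15 P0: store L0 := 98 → M/I on L0; bus BusRdX; mem=80
  op16 P0: store L5 := 59 → M/I on L5; bus BusRdX Flush; mem=67
  op17 P0: load  L5 → M/I on L5; bus (none); mem=67
  op18 P0: load  L7 → S/S on L7; bus (none); mem=15
  op19 P1: store L5 := 70 → I/M on L5; bus BusRdX Flush; mem=59
  op20 P0: load  L0 → M/I on L0; bus (none); mem=80
  op21 P0: store L5 := 47 → M/I on L5; bus BusRdX Flush; mem=70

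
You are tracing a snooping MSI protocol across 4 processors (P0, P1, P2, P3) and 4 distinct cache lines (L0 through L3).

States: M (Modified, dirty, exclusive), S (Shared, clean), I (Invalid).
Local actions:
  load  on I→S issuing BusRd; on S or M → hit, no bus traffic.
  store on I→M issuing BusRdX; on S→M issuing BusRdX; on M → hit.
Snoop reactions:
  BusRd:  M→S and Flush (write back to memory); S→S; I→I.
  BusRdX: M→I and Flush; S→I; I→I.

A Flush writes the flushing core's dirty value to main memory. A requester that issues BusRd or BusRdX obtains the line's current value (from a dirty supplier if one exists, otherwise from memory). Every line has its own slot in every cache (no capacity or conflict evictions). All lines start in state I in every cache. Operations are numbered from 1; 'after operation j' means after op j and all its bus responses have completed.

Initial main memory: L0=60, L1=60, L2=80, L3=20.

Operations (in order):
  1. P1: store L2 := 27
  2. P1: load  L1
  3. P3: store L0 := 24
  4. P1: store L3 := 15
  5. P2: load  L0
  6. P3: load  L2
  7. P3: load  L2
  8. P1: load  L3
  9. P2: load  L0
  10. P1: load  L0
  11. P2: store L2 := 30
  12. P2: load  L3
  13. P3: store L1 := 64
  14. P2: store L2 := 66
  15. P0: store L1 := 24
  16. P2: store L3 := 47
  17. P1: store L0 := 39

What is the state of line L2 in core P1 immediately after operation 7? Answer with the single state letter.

step 1: P1: store L2 := 27  ⟶  IMII  (L2)  txn=BusRdX  M[L2]=80
step 2: P1: load  L1  ⟶  ISII  (L1)  txn=BusRd  M[L1]=60
step 3: P3: store L0 := 24  ⟶  IIIM  (L0)  txn=BusRdX  M[L0]=60
step 4: P1: store L3 := 15  ⟶  IMII  (L3)  txn=BusRdX  M[L3]=20
step 5: P2: load  L0  ⟶  IISS  (L0)  txn=BusRd+Flush  M[L0]=24
step 6: P3: load  L2  ⟶  ISIS  (L2)  txn=BusRd+Flush  M[L2]=27
step 7: P3: load  L2  ⟶  ISIS  (L2)  txn=∅  M[L2]=27
step 8: P1: load  L3  ⟶  IMII  (L3)  txn=∅  M[L3]=20
step 9: P2: load  L0  ⟶  IISS  (L0)  txn=∅  M[L0]=24
step 10: P1: load  L0  ⟶  ISSS  (L0)  txn=BusRd  M[L0]=24
step 11: P2: store L2 := 30  ⟶  IIMI  (L2)  txn=BusRdX  M[L2]=27
step 12: P2: load  L3  ⟶  ISSI  (L3)  txn=BusRd+Flush  M[L3]=15
step 13: P3: store L1 := 64  ⟶  IIIM  (L1)  txn=BusRdX  M[L1]=60
step 14: P2: store L2 := 66  ⟶  IIMI  (L2)  txn=∅  M[L2]=27
step 15: P0: store L1 := 24  ⟶  MIII  (L1)  txn=BusRdX+Flush  M[L1]=64
step 16: P2: store L3 := 47  ⟶  IIMI  (L3)  txn=BusRdX  M[L3]=15
step 17: P1: store L0 := 39  ⟶  IMII  (L0)  txn=BusRdX  M[L0]=24

state = S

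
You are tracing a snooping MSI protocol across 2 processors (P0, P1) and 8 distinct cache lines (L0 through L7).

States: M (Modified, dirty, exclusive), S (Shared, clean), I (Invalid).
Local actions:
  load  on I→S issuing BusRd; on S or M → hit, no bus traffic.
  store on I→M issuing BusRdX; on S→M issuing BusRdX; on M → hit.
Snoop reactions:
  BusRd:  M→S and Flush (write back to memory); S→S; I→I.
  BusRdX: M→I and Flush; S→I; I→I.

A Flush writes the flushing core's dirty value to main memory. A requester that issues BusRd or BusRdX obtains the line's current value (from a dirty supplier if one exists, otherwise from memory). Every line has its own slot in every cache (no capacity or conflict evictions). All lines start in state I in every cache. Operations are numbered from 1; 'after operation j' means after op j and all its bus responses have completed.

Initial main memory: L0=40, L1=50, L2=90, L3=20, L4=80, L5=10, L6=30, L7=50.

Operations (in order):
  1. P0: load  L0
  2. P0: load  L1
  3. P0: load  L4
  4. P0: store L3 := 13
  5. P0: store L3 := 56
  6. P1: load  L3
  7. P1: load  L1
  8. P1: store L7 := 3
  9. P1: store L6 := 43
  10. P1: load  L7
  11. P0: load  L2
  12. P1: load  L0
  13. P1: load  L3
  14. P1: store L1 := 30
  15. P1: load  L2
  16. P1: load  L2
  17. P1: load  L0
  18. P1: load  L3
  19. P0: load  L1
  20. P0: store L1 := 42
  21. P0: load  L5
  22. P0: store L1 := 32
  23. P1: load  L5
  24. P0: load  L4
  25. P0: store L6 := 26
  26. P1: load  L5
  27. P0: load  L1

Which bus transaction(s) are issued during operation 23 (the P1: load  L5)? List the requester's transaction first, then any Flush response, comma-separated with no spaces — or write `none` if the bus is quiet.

[1] P0: load  L0 | P0:S(40), P1:I | bus: BusRd
[2] P0: load  L1 | P0:S(50), P1:I | bus: BusRd
[3] P0: load  L4 | P0:S(80), P1:I | bus: BusRd
[4] P0: store L3 := 13 | P0:M(13), P1:I | bus: BusRdX
[5] P0: store L3 := 56 | P0:M(56), P1:I | bus: none
[6] P1: load  L3 | P0:S(56), P1:S(56) | bus: BusRd,Flush
[7] P1: load  L1 | P0:S(50), P1:S(50) | bus: BusRd
[8] P1: store L7 := 3 | P0:I, P1:M(3) | bus: BusRdX
[9] P1: store L6 := 43 | P0:I, P1:M(43) | bus: BusRdX
[10] P1: load  L7 | P0:I, P1:M(3) | bus: none
[11] P0: load  L2 | P0:S(90), P1:I | bus: BusRd
[12] P1: load  L0 | P0:S(40), P1:S(40) | bus: BusRd
[13] P1: load  L3 | P0:S(56), P1:S(56) | bus: none
[14] P1: store L1 := 30 | P0:I, P1:M(30) | bus: BusRdX
[15] P1: load  L2 | P0:S(90), P1:S(90) | bus: BusRd
[16] P1: load  L2 | P0:S(90), P1:S(90) | bus: none
[17] P1: load  L0 | P0:S(40), P1:S(40) | bus: none
[18] P1: load  L3 | P0:S(56), P1:S(56) | bus: none
[19] P0: load  L1 | P0:S(30), P1:S(30) | bus: BusRd,Flush
[20] P0: store L1 := 42 | P0:M(42), P1:I | bus: BusRdX
[21] P0: load  L5 | P0:S(10), P1:I | bus: BusRd
[22] P0: store L1 := 32 | P0:M(32), P1:I | bus: none
[23] P1: load  L5 | P0:S(10), P1:S(10) | bus: BusRd
[24] P0: load  L4 | P0:S(80), P1:I | bus: none
[25] P0: store L6 := 26 | P0:M(26), P1:I | bus: BusRdX,Flush
[26] P1: load  L5 | P0:S(10), P1:S(10) | bus: none
[27] P0: load  L1 | P0:M(32), P1:I | bus: none

bus = BusRd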